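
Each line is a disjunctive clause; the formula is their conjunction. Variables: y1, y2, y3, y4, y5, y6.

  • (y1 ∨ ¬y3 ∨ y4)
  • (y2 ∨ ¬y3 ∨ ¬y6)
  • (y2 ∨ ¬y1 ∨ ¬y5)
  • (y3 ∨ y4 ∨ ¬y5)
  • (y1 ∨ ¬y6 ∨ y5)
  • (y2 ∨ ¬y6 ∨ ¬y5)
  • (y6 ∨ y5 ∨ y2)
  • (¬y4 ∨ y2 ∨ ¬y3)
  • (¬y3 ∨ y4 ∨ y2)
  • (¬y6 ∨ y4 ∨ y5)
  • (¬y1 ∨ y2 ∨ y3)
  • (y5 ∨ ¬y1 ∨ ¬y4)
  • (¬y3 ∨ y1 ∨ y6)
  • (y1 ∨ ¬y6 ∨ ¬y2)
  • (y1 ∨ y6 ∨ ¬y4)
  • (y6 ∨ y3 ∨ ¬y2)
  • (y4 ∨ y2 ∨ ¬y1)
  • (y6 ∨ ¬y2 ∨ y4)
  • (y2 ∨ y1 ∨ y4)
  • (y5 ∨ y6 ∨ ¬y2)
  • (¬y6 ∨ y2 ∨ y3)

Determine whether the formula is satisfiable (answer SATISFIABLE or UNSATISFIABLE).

SATISFIABLE

Set y1 = True and propagate.
Set y2 = True and propagate.
Set y3 = True and propagate.
For the remaining variables, y4 = False, y5 = True, y6 = True works.
So y1=True  y2=True  y3=True  y4=False  y5=True  y6=True is a satisfying assignment.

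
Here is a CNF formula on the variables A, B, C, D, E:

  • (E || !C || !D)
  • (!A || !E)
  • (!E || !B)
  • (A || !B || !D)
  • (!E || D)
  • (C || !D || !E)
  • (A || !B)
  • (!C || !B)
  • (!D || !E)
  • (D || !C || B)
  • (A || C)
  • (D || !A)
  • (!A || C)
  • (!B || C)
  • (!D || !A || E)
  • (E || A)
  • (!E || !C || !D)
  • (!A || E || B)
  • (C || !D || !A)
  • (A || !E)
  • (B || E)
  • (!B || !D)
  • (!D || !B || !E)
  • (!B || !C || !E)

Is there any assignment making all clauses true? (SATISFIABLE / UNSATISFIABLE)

UNSATISFIABLE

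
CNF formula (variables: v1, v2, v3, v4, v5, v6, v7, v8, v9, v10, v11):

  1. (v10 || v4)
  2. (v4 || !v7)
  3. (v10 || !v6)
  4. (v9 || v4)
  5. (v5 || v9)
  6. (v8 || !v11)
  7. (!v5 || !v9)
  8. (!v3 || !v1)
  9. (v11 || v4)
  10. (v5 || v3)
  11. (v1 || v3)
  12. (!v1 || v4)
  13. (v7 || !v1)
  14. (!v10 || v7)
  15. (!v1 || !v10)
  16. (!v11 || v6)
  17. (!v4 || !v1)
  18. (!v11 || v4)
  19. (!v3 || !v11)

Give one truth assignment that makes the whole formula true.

v1=False, v2=False, v3=True, v4=True, v5=False, v6=False, v7=True, v8=False, v9=True, v10=False, v11=False

Check each clause:
  1. (v4 || v10) — v4 is true.
  2. (!v7 || v4) — v4 is true.
  3. (v10 || !v6) — !v6 is true.
  4. (v4 || v9) — v9 is true.
  5. (v9 || v5) — v9 is true.
  6. (v8 || !v11) — !v11 is true.
  7. (!v9 || !v5) — !v5 is true.
  8. (!v3 || !v1) — !v1 is true.
  9. (v11 || v4) — v4 is true.
  10. (v3 || v5) — v3 is true.
  11. (v1 || v3) — v3 is true.
  12. (!v1 || v4) — v4 is true.
  13. (v7 || !v1) — !v1 is true.
  14. (v7 || !v10) — !v10 is true.
  15. (!v10 || !v1) — !v10 is true.
  16. (!v11 || v6) — !v11 is true.
  17. (!v4 || !v1) — !v1 is true.
  18. (!v11 || v4) — v4 is true.
  19. (!v3 || !v11) — !v11 is true.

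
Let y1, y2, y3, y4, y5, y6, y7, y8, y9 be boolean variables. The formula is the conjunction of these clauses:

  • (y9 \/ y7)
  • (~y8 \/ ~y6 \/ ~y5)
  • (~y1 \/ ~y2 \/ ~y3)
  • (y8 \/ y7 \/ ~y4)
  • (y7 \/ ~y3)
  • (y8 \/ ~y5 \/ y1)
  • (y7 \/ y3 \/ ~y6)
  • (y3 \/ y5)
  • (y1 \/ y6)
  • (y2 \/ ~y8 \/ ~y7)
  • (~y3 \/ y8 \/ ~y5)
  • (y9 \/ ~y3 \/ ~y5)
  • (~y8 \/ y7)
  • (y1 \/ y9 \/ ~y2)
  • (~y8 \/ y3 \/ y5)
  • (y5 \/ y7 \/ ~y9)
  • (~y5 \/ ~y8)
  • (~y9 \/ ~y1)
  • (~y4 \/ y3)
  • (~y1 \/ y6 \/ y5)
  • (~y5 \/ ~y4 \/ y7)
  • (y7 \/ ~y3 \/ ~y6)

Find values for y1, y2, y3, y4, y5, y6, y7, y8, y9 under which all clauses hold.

y1 = F, y2 = T, y3 = T, y4 = T, y5 = F, y6 = T, y7 = T, y8 = T, y9 = T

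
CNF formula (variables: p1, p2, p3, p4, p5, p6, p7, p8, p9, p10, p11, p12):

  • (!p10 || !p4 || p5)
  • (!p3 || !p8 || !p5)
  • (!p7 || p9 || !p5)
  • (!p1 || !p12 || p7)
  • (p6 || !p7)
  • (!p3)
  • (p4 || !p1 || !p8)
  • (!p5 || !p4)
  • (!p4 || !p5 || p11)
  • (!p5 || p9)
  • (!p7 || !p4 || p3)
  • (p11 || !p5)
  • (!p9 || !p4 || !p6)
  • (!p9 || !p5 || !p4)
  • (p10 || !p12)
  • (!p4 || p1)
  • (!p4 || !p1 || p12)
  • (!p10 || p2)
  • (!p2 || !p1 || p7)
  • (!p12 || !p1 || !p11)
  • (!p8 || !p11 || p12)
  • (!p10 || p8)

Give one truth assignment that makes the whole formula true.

p1=False  p2=False  p3=False  p4=False  p5=False  p6=False  p7=False  p8=True  p9=True  p10=False  p11=False  p12=False

Unit propagation: (!p3) forces p3 = False.
Branch on p1: take p1 = False.
  then p4 is forced to False.
Set p2 = False and propagate.
  then p10 is forced to False.
  then p12 is forced to False.
For the remaining variables, p5 = False, p6 = False, p7 = False, p8 = True, p9 = True, p11 = False works.
Every clause has at least one true literal under this assignment.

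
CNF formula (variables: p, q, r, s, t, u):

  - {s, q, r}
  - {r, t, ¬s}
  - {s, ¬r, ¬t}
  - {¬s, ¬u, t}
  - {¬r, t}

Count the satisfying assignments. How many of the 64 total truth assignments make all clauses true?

24

Case analysis on r and s:
  r=T, s=T: forces t=T; p, q, u free → 2^3 = 8.
  r=T, s=F: a clause becomes empty — 0.
  r=F, s=T: forces t=T; p, q, u free → 2^3 = 8.
  r=F, s=F: forces q=T; p, t, u free → 2^3 = 8.
Total: 8 + 0 + 8 + 8 = 24.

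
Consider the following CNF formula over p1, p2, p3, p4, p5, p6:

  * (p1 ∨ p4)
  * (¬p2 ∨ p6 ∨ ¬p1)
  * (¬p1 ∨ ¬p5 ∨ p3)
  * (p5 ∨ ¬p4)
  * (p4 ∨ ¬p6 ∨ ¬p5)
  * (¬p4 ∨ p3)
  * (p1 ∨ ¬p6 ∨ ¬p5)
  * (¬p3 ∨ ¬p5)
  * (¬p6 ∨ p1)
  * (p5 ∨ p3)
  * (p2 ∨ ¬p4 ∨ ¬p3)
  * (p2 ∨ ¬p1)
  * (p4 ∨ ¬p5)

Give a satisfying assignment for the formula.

p1=T, p2=T, p3=T, p4=F, p5=F, p6=T

Branch on p1: take p1 = True.
  then p2 is forced to True.
  then p6 is forced to True.
Try p3 = True.
  then p5 is forced to False.
  then p4 is forced to False.
Check each clause:
  1. (p1 ∨ p4) — p1 is true.
  2. (¬p1 ∨ ¬p2 ∨ p6) — p6 is true.
  3. (p3 ∨ ¬p1 ∨ ¬p5) — p3 is true.
  4. (¬p4 ∨ p5) — ¬p4 is true.
  5. (p4 ∨ ¬p6 ∨ ¬p5) — ¬p5 is true.
  6. (p3 ∨ ¬p4) — p3 is true.
  7. (p1 ∨ ¬p5 ∨ ¬p6) — p1 is true.
  8. (¬p5 ∨ ¬p3) — ¬p5 is true.
  9. (¬p6 ∨ p1) — p1 is true.
  10. (p5 ∨ p3) — p3 is true.
  11. (¬p3 ∨ p2 ∨ ¬p4) — p2 is true.
  12. (p2 ∨ ¬p1) — p2 is true.
  13. (p4 ∨ ¬p5) — ¬p5 is true.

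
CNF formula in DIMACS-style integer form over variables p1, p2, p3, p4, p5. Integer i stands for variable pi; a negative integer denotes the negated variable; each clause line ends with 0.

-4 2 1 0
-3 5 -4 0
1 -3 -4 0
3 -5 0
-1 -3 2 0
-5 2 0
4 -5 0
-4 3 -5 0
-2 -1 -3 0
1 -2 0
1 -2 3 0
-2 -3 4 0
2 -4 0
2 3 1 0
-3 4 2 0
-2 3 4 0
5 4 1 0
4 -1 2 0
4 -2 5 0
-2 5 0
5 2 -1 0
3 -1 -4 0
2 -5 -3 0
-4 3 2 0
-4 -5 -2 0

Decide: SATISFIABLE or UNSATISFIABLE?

p2 = True:
  propagation gives p1=True, p3=False, p5=False; an empty clause results — contradiction.
p2 = False:
  propagation gives p5=False, p4=False, p3=False, p1=True; an empty clause results — contradiction.
Every branch closes, so no satisfying assignment exists.

UNSATISFIABLE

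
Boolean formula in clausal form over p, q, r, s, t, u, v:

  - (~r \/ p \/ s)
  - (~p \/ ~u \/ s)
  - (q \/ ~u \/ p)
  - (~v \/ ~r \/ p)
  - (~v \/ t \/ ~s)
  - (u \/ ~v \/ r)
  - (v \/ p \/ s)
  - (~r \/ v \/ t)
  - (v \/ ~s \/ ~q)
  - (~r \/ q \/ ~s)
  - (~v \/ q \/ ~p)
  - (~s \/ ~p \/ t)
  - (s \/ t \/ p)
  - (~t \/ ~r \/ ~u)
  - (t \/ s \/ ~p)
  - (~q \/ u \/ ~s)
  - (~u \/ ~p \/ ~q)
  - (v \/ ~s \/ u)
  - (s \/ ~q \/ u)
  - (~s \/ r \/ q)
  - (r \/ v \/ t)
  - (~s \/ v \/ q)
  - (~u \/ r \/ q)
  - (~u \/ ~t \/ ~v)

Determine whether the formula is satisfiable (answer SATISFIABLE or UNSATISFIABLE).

SATISFIABLE

Try p = True.
Try q = False.
  then v is forced to False.
  then s is forced to False.
  then u is forced to False.
  then t is forced to True.
r is now unconstrained; take r = True.
Every clause has at least one true literal under this assignment.
So p=True, q=False, r=True, s=False, t=True, u=False, v=False is a satisfying assignment.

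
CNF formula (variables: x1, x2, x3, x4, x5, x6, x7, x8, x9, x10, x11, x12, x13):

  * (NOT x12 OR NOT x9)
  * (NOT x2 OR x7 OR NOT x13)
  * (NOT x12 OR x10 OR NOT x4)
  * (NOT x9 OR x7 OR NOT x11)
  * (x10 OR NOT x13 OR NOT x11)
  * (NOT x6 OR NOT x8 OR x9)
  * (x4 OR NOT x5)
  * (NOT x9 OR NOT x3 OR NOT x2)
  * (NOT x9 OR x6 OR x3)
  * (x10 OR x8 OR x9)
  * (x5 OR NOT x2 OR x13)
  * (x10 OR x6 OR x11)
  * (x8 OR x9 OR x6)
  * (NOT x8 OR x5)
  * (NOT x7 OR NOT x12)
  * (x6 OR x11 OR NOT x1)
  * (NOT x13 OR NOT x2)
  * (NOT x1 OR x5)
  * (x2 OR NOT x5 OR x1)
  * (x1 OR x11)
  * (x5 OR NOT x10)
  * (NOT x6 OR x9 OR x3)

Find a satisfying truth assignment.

x1=T, x2=T, x3=F, x4=T, x5=T, x6=T, x7=T, x8=T, x9=T, x10=T, x11=F, x12=F, x13=F

x12 occurs only negated in the remaining clauses — set x12 = False.
Branch on x1: take x1 = True.
  then x5 is forced to True.
  then x4 is forced to True.
The remaining clauses are satisfied by x2 = True, x3 = False, x6 = True, x7 = True, x8 = True, x9 = True, x10 = True, x11 = False, x13 = False.
Check each clause:
  1. (NOT x9 OR NOT x12) — NOT x12 is true.
  2. (x7 OR NOT x13 OR NOT x2) — NOT x13 is true.
  3. (NOT x12 OR NOT x4 OR x10) — x10 is true.
  4. (NOT x9 OR NOT x11 OR x7) — x7 is true.
  5. (NOT x13 OR x10 OR NOT x11) — x10 is true.
  6. (NOT x6 OR NOT x8 OR x9) — x9 is true.
  7. (NOT x5 OR x4) — x4 is true.
  8. (NOT x2 OR NOT x3 OR NOT x9) — NOT x3 is true.
  9. (NOT x9 OR x6 OR x3) — x6 is true.
  10. (x9 OR x10 OR x8) — x8 is true.
  11. (NOT x2 OR x13 OR x5) — x5 is true.
  12. (x10 OR x11 OR x6) — x10 is true.
  13. (x8 OR x9 OR x6) — x8 is true.
  14. (x5 OR NOT x8) — x5 is true.
  15. (NOT x12 OR NOT x7) — NOT x12 is true.
  16. (x6 OR x11 OR NOT x1) — x6 is true.
  17. (NOT x13 OR NOT x2) — NOT x13 is true.
  18. (x5 OR NOT x1) — x5 is true.
  19. (x2 OR x1 OR NOT x5) — x1 is true.
  20. (x11 OR x1) — x1 is true.
  21. (NOT x10 OR x5) — x5 is true.
  22. (x3 OR x9 OR NOT x6) — x9 is true.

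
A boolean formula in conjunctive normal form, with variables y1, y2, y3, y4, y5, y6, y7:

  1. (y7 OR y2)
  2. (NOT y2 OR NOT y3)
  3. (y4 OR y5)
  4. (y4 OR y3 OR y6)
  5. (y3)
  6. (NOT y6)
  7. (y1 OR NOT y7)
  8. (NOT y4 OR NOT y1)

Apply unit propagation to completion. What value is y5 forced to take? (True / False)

(y3) stands alone — y3 = True.
(NOT y3 OR NOT y2) with y3 = True leaves only NOT y2, so y2 = False.
(y2 OR y7) with y2 = False leaves only y7, so y7 = True.
(NOT y6) is a unit clause: y6 = False.
In (y1 OR NOT y7), NOT y7 is now false; y1 must hold, so y1 = True.
(NOT y1 OR NOT y4) with y1 = True leaves only NOT y4, so y4 = False.
From (y4 OR y5) and y4 = False: y5 = True.

True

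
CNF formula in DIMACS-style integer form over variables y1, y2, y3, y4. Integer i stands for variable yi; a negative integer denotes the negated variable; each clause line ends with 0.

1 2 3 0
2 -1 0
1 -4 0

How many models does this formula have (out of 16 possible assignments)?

The models are:
  y1=F y2=F y3=T y4=F
  y1=F y2=T y3=F y4=F
  y1=F y2=T y3=T y4=F
  y1=T y2=T y3=F y4=F
  y1=T y2=T y3=F y4=T
  y1=T y2=T y3=T y4=F
  y1=T y2=T y3=T y4=T
That's 7 in total.

7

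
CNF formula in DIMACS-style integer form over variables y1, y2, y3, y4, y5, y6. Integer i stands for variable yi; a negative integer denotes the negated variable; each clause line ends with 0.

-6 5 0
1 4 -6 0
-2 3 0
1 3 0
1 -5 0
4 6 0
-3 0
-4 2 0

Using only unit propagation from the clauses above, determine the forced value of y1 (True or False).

(¬y3) stands alone — y3 = False.
(y3 ∨ ¬y2) with y3 = False leaves only ¬y2, so y2 = False.
(y1 ∨ y3) with y3 = False leaves only y1, so y1 = True.

True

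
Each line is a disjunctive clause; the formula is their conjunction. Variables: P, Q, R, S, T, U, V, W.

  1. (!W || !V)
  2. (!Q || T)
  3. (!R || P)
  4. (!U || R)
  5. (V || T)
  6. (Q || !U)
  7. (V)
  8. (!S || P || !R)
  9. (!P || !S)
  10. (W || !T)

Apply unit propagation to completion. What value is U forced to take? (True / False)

False

Unit clause (V) sets V = True.
(!W || !V) with V = True leaves only !W, so W = False.
In (!T || W), W is now false; !T must hold, so T = False.
From (!Q || T) and T = False: Q = False.
(!U || Q): since Q = False, the clause reduces to (!U). U = False.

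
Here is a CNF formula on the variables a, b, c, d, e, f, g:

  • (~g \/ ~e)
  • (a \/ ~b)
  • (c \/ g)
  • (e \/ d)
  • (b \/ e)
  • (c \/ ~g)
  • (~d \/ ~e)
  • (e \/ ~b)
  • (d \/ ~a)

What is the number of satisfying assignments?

2

Satisfying assignments:
  a=0 b=0 c=1 d=0 e=1 f=0 g=0
  a=0 b=0 c=1 d=0 e=1 f=1 g=0
Count: 2.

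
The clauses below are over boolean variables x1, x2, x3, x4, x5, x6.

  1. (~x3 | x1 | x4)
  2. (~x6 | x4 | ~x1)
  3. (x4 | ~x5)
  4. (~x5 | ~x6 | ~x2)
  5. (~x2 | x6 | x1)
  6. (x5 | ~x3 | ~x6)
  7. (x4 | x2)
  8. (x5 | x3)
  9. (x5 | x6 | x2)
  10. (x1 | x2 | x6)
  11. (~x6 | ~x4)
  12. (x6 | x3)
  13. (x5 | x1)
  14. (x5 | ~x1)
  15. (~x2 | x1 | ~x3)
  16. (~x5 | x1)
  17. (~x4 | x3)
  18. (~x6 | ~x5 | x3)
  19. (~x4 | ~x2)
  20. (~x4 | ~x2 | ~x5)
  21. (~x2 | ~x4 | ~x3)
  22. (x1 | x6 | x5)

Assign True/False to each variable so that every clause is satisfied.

Branch on x1: take x1 = True.
  then x5 is forced to True.
  then x4 is forced to True.
  then x6 is forced to False.
  then x3 is forced to True.
  then x2 is forced to False.

x1=1, x2=0, x3=1, x4=1, x5=1, x6=0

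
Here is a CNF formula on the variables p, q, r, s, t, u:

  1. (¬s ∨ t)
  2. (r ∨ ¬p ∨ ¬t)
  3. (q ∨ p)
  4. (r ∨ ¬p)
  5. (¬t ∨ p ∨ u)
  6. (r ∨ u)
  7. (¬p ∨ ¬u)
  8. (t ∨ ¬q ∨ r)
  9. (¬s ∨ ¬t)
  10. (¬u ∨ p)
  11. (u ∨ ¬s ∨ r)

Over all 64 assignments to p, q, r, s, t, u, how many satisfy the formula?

5

Satisfying assignments:
  p=0 q=1 r=1 s=0 t=0 u=0
  p=1 q=0 r=1 s=0 t=0 u=0
  p=1 q=0 r=1 s=0 t=1 u=0
  p=1 q=1 r=1 s=0 t=0 u=0
  p=1 q=1 r=1 s=0 t=1 u=0
That's 5 in total.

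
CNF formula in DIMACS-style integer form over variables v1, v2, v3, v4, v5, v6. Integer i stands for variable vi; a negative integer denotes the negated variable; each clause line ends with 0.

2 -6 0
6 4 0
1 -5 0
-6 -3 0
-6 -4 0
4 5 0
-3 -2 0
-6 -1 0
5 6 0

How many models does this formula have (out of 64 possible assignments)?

3

Satisfying assignments:
  v1=1 v2=0 v3=0 v4=1 v5=1 v6=0
  v1=1 v2=0 v3=1 v4=1 v5=1 v6=0
  v1=1 v2=1 v3=0 v4=1 v5=1 v6=0
Count: 3.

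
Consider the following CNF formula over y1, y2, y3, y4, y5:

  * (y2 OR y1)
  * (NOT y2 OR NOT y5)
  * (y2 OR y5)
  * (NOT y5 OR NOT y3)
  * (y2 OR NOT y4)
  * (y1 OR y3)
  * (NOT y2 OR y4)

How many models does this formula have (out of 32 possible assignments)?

The models are:
  y1=0 y2=1 y3=1 y4=1 y5=0
  y1=1 y2=0 y3=0 y4=0 y5=1
  y1=1 y2=1 y3=0 y4=1 y5=0
  y1=1 y2=1 y3=1 y4=1 y5=0
Count: 4.

4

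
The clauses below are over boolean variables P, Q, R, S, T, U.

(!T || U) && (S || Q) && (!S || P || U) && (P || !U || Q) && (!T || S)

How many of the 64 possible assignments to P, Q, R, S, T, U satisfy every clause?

Case analysis on S and U:
  S=T, U=T: R, T free; 3 ways for (P,Q) × 2^2 = 12.
  S=T, U=F: remaining (P,Q,R,T) ∈ {(T,F,F,F); (T,F,T,F); (T,T,F,F); (T,T,T,F)} — 4.
  S=F, U=T: remaining (P,Q,R,T) ∈ {(F,T,F,F); (F,T,T,F); (T,T,F,F); (T,T,T,F)} — 4.
  S=F, U=F: remaining (P,Q,R,T) ∈ {(F,T,F,F); (F,T,T,F); (T,T,F,F); (T,T,T,F)} — 4.
Total: 12 + 4 + 4 + 4 = 24.

24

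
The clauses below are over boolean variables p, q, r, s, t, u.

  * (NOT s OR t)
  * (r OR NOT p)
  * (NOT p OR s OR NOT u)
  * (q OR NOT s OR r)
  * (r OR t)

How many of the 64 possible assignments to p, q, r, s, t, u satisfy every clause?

26

Split on r, then s.
  r=T, s=T: forces t=T; p, q, u free → 2^3 = 8.
  r=T, s=F: q, t free; 3 ways for (p,u) × 2^2 = 12.
  r=F, s=T: remaining (p,q,t,u) ∈ {(F,T,T,F); (F,T,T,T)} — 2.
  r=F, s=F: remaining (p,q,t,u) ∈ {(F,F,T,F); (F,F,T,T); (F,T,T,F); (F,T,T,T)} — 4.
Total: 8 + 12 + 2 + 4 = 26.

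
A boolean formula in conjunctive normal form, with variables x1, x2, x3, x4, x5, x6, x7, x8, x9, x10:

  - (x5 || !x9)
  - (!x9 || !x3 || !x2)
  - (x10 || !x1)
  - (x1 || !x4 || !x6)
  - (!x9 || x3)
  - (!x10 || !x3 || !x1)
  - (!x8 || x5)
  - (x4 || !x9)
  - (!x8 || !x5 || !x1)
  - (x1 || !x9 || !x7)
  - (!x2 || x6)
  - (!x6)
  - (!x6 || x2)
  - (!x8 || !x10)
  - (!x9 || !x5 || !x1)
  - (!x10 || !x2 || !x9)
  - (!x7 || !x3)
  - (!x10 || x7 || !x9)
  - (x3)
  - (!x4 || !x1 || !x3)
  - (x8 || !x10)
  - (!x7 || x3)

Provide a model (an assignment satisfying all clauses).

The clause (!x6) is unit: x6 must be False.
(!x2) is a unit clause, so x2 = False.
The clause (x3) is unit: x3 must be True.
(!x7) is a unit clause, so x7 = False.
x1 occurs only negated in the remaining clauses — set x1 = False.
x9 occurs only negated in the remaining clauses — set x9 = False.
Set x5 = False and propagate.
  then x8 is forced to False.
  then x10 is forced to False.
x4 is now unconstrained; take x4 = True.
Every clause has at least one true literal under this assignment.
Check each clause:
  1. (x5 || !x9) — !x9 is true.
  2. (!x9 || !x3 || !x2) — !x2 is true.
  3. (x10 || !x1) — !x1 is true.
  4. (!x4 || !x6 || x1) — !x6 is true.
  5. (x3 || !x9) — x3 is true.
  6. (!x10 || !x3 || !x1) — !x1 is true.
  7. (x5 || !x8) — !x8 is true.
  8. (x4 || !x9) — x4 is true.
  9. (!x5 || !x8 || !x1) — !x8 is true.
  10. (!x7 || x1 || !x9) — !x7 is true.
  11. (!x2 || x6) — !x2 is true.
  12. (!x6) — !x6 is true.
  13. (!x6 || x2) — !x6 is true.
  14. (!x8 || !x10) — !x8 is true.
  15. (!x1 || !x5 || !x9) — !x5 is true.
  16. (!x10 || !x9 || !x2) — !x10 is true.
  17. (!x7 || !x3) — !x7 is true.
  18. (!x10 || x7 || !x9) — !x9 is true.
  19. (x3) — x3 is true.
  20. (!x4 || !x1 || !x3) — !x1 is true.
  21. (x8 || !x10) — !x10 is true.
  22. (!x7 || x3) — !x7 is true.

x1 = False  x2 = False  x3 = True  x4 = True  x5 = False  x6 = False  x7 = False  x8 = False  x9 = False  x10 = False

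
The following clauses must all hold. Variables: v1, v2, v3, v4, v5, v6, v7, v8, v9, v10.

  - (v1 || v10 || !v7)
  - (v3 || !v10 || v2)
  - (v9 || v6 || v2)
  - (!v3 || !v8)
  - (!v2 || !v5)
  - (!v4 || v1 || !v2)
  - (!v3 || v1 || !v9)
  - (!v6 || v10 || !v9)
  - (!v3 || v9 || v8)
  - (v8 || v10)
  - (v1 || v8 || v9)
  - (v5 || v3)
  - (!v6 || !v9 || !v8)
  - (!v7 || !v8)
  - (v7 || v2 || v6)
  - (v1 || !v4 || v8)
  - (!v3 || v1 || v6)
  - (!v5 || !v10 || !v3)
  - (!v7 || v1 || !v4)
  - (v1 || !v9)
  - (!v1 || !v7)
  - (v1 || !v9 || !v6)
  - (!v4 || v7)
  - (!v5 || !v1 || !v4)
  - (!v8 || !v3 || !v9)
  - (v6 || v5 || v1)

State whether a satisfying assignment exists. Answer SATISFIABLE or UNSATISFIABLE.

Pure literal: v4 appears only negated; assign v4 = False.
Try v1 = False.
  then v9 is forced to False.
  then v8 is forced to True.
  then v3 is forced to False.
  then v5 is forced to True.
  then v2 is forced to False.
  then v10 is forced to False.
  then v7 is forced to False.
  then v6 is forced to True.
Every clause has at least one true literal under this assignment.
So v1 = False, v2 = False, v3 = False, v4 = False, v5 = True, v6 = True, v7 = False, v8 = True, v9 = False, v10 = False is a satisfying assignment.

SATISFIABLE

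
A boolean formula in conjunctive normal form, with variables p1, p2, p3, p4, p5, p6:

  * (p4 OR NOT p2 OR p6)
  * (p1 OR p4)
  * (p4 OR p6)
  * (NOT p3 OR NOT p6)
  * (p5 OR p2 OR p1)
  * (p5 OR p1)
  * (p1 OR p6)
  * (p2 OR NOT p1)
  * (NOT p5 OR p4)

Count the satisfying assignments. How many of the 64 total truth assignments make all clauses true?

Split on p1, then p4.
  p1=1, p4=1: p5 free; 3 ways for (p2,p3,p6) × 2^1 = 6.
  p1=1, p4=0: remaining (p2,p3,p5,p6) ∈ {(1,0,0,1)} — 1.
  p1=0, p4=1: remaining (p2,p3,p5,p6) ∈ {(0,0,1,1); (1,0,1,1)} — 2.
  p1=0, p4=0: a clause becomes empty — 0.
Total: 6 + 1 + 2 + 0 = 9.

9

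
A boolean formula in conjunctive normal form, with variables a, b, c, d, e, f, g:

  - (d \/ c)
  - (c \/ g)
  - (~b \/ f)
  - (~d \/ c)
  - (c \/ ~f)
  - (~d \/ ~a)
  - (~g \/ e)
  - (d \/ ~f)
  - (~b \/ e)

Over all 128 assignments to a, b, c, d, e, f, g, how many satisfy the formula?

14

Case analysis on c and d:
  c=T, d=T: 8 of the 32 assignments to (a,b,e,f,g) work.
  c=T, d=F: a free; 3 ways for (b,e,f,g) × 2^1 = 6.
  c=F, d=T: a clause becomes empty — 0.
  c=F, d=F: a clause becomes empty — 0.
Total: 8 + 6 + 0 + 0 = 14.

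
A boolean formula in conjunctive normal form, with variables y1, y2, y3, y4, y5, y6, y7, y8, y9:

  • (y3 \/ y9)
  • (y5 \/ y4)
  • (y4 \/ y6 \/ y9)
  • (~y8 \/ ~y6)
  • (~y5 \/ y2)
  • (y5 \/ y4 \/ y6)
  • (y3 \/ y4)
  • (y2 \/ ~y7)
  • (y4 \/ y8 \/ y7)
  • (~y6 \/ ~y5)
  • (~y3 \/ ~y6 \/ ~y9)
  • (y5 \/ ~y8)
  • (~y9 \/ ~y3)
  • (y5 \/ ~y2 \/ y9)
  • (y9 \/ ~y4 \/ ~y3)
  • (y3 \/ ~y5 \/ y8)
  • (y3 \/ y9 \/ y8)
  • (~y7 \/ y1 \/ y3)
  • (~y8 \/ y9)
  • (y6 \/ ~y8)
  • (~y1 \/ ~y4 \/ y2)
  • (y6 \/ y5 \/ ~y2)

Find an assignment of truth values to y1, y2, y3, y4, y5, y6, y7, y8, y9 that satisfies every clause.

Try y1 = False.
Set y2 = False and propagate.
  then y5 is forced to False.
  then y4 is forced to True.
  then y7 is forced to False.
  then y8 is forced to False.
The remaining clauses are satisfied by y3 = False, y6 = True, y9 = True.
Every clause has at least one true literal under this assignment.

y1 = F, y2 = F, y3 = F, y4 = T, y5 = F, y6 = T, y7 = F, y8 = F, y9 = T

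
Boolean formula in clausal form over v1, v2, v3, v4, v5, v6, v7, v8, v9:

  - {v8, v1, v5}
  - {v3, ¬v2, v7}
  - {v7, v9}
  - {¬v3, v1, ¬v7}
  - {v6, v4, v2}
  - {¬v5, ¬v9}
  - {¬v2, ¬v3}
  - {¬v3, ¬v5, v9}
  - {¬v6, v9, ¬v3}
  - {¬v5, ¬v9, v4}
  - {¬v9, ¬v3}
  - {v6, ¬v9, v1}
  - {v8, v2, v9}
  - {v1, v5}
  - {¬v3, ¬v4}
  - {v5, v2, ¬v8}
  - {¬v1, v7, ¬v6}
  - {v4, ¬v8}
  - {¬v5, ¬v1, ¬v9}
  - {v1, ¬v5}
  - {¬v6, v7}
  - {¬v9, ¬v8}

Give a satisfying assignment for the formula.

Set v1 = True and propagate.
Set v2 = True and propagate.
  then v3 is forced to False.
  then v7 is forced to True.
Branch on v4: take v4 = False.
  then v8 is forced to False.
The remaining clauses are satisfied by v5 = False, v6 = False, v9 = True.

v1 = T, v2 = T, v3 = F, v4 = F, v5 = F, v6 = F, v7 = T, v8 = F, v9 = T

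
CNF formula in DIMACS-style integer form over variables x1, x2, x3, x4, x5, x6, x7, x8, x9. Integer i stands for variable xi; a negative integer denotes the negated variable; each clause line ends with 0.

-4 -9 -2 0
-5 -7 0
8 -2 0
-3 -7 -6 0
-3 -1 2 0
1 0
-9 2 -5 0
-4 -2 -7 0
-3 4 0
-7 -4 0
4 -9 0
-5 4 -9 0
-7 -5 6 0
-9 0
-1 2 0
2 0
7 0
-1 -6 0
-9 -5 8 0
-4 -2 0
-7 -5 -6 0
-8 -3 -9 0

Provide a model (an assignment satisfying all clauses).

Unit propagation: (x1) forces x1 = True.
The clause (~x9) is unit: x9 must be False.
(x2) is a unit clause, so x2 = True.
Unit propagation: (x8) forces x8 = True.
The clause (x7) is unit: x7 must be True.
The clause (~x5) is unit: x5 must be False.
(~x4) is a unit clause, so x4 = False.
Unit propagation: (~x3) forces x3 = False.
Unit propagation: (~x6) forces x6 = False.
Every clause has at least one true literal under this assignment.

x1 = 1  x2 = 1  x3 = 0  x4 = 0  x5 = 0  x6 = 0  x7 = 1  x8 = 1  x9 = 0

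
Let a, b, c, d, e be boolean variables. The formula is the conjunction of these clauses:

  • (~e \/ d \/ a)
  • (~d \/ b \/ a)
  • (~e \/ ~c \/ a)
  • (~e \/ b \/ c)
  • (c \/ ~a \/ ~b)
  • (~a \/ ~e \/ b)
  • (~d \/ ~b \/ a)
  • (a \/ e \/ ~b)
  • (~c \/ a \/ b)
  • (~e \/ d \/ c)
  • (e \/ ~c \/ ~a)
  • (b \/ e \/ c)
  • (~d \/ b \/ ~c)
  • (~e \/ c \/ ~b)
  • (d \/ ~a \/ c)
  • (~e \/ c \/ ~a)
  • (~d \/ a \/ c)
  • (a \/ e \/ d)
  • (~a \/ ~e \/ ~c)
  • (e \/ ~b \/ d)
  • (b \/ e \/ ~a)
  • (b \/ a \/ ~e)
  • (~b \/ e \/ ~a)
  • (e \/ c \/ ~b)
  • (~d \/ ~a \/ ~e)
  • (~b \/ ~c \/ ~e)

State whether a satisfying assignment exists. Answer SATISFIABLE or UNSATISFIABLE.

UNSATISFIABLE

e = True:
  a = True:
    propagation gives b=True, c=True; an empty clause results — contradiction.
  a = False:
    propagation gives d=True, b=True; an empty clause results — contradiction.
e = False:
  a = True:
    propagation gives c=False, b=False; an empty clause results — contradiction.
  a = False:
    propagation gives b=False, d=False; an empty clause results — contradiction.
Every branch closes, so no satisfying assignment exists.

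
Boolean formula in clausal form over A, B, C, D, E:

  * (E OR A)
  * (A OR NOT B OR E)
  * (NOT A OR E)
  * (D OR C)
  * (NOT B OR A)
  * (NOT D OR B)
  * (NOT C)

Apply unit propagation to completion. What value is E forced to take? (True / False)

True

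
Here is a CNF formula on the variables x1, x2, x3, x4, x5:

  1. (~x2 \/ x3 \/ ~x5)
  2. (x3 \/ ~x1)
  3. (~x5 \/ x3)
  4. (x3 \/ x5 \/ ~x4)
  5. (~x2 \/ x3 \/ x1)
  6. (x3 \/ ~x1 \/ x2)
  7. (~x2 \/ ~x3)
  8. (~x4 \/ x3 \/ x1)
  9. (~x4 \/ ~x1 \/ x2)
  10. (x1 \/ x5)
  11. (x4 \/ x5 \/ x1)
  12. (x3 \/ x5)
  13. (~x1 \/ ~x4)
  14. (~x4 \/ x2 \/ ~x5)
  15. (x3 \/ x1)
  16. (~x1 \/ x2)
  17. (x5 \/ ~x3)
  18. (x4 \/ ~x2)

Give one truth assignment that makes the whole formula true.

x1=F, x2=F, x3=T, x4=F, x5=T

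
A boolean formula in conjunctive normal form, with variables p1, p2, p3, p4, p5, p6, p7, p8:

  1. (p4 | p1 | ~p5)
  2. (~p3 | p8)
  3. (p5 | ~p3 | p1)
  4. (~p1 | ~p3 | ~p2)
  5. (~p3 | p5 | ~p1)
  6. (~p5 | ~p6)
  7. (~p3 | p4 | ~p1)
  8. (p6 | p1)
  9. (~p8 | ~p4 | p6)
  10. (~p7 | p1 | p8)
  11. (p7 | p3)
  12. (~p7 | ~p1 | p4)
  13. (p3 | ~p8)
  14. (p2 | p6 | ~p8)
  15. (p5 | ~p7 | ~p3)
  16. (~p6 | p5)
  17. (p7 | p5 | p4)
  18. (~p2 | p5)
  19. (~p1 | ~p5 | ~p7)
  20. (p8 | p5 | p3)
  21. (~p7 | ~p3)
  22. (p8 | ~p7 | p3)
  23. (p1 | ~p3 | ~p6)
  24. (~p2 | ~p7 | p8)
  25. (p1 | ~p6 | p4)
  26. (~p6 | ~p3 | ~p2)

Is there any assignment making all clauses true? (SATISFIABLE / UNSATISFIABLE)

p3 = True:
  p1 = True:
    propagation gives p2=False, p5=True, p6=False; an empty clause results — contradiction.
  p1 = False:
    propagation gives p5=True, p4=True, p6=False; an empty clause results — contradiction.
p3 = False:
  propagation gives p7=True, p8=False; an empty clause results — contradiction.
Every branch closes, so no satisfying assignment exists.

UNSATISFIABLE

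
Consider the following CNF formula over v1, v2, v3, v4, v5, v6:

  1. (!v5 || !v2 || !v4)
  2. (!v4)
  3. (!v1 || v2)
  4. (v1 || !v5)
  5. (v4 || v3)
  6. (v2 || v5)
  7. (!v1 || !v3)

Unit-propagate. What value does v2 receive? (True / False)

True

(!v4) stands alone — v4 = False.
In (v3 || v4), v4 is now false; v3 must hold, so v3 = True.
(!v3 || !v1) with v3 = True leaves only !v1, so v1 = False.
From (!v5 || v1) and v1 = False: v5 = False.
In (v5 || v2), v5 is now false; v2 must hold, so v2 = True.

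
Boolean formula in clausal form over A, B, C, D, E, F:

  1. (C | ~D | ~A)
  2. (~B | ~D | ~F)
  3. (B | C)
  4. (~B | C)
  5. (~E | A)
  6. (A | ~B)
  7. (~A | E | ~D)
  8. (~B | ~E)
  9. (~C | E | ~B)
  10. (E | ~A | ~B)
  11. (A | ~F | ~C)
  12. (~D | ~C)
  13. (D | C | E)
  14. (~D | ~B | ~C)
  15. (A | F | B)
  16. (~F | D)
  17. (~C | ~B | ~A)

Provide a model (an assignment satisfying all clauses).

Try A = True.
Try B = False.
  then C is forced to True.
  then D is forced to False.
  then F is forced to False.
E is now unconstrained; take E = False.
Every clause has at least one true literal under this assignment.

A=True, B=False, C=True, D=False, E=False, F=False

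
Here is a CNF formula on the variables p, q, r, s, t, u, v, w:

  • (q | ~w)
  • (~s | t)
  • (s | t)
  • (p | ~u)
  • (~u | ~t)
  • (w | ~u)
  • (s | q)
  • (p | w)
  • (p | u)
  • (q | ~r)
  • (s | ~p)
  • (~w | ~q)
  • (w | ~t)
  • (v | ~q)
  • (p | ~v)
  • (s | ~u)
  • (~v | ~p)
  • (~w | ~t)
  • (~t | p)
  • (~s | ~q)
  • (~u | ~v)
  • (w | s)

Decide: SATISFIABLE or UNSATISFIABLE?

p = True:
  propagation gives s=True, t=True, u=False, w=True; an empty clause results — contradiction.
p = False:
  propagation gives u=False; an empty clause results — contradiction.
Every branch closes, so no satisfying assignment exists.

UNSATISFIABLE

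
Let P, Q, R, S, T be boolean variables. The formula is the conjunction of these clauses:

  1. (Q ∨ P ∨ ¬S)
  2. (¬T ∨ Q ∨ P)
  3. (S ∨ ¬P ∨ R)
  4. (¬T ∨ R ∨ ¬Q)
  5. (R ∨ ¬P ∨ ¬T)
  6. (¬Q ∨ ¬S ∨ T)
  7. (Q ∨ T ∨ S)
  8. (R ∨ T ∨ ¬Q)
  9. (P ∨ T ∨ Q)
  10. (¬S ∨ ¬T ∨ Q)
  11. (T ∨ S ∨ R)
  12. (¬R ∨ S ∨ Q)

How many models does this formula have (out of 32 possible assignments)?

The models are:
  P=0 Q=1 R=1 S=0 T=0
  P=0 Q=1 R=1 S=0 T=1
  P=0 Q=1 R=1 S=1 T=1
  P=1 Q=0 R=0 S=1 T=0
  P=1 Q=0 R=1 S=1 T=0
  P=1 Q=1 R=1 S=0 T=0
  P=1 Q=1 R=1 S=0 T=1
  P=1 Q=1 R=1 S=1 T=1
Count: 8.

8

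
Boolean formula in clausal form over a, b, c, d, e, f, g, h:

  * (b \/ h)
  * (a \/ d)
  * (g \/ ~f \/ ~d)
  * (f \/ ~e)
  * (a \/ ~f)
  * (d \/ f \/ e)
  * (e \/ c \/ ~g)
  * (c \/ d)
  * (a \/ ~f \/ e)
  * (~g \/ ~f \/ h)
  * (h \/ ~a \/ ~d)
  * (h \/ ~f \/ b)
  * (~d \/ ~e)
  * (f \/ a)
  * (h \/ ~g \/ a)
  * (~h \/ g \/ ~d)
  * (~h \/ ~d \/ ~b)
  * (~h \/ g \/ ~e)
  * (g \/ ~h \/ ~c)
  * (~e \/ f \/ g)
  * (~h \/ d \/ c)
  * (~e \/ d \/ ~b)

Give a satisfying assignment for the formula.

Try a = True.
Set b = True and propagate.
The remaining clauses are satisfied by c = True, d = False, e = False, f = True, g = False, h = False.

a=T, b=T, c=T, d=F, e=F, f=T, g=F, h=F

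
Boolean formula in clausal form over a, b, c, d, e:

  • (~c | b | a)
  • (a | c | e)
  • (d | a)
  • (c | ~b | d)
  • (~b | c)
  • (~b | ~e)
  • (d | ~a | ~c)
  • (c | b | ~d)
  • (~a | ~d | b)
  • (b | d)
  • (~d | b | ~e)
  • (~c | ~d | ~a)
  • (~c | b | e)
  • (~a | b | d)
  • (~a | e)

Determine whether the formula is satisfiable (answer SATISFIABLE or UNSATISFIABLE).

SATISFIABLE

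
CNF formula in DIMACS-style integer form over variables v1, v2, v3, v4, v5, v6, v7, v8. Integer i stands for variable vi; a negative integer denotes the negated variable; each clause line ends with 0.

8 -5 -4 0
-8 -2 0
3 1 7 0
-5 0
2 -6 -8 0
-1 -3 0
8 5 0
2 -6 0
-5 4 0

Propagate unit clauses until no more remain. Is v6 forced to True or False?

False

(~v5) is a unit clause: v5 = False.
From (v5 \/ v8) and v5 = False: v8 = True.
From (~v2 \/ ~v8) and v8 = True: v2 = False.
(~v6 \/ ~v8 \/ v2): since v8 = True, v2 = False, the clause reduces to (~v6). v6 = False.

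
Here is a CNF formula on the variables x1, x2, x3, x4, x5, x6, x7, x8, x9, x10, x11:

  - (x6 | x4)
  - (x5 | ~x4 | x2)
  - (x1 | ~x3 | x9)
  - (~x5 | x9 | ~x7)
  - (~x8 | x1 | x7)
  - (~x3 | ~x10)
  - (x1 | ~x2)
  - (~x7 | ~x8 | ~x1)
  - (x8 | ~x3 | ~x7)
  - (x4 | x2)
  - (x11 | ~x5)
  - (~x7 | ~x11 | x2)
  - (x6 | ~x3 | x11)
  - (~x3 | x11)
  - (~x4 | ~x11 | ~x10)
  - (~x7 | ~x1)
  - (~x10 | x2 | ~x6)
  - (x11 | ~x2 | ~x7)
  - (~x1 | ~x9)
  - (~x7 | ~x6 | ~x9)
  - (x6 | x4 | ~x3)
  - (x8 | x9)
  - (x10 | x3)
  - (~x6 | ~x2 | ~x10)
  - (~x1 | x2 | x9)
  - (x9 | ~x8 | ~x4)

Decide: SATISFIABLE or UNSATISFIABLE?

SATISFIABLE

Try x1 = True.
  then x7 is forced to False.
  then x9 is forced to False.
  then x8 is forced to True.
  then x2 is forced to True.
  then x4 is forced to False.
  then x6 is forced to True.
  then x10 is forced to False.
  then x3 is forced to True.
  then x11 is forced to True.
x5 is now unconstrained; take x5 = False.
So x1=T, x2=T, x3=T, x4=F, x5=F, x6=T, x7=F, x8=T, x9=F, x10=F, x11=T is a satisfying assignment.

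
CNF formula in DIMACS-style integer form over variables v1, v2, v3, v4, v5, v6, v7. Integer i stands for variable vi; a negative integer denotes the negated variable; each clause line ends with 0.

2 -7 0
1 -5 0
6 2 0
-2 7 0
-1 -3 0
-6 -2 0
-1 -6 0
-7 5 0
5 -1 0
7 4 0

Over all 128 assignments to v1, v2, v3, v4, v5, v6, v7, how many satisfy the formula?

4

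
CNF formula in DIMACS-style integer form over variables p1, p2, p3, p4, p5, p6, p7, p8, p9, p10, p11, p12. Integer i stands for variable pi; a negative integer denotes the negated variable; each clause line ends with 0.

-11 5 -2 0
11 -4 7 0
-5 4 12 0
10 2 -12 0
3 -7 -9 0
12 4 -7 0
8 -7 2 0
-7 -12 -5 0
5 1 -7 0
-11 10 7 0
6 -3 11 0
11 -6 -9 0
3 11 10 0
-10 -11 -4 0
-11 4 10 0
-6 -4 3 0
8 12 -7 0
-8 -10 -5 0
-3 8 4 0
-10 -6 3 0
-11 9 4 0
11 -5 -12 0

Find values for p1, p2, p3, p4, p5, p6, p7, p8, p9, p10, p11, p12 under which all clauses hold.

p1=F  p2=F  p3=T  p4=T  p5=T  p6=F  p7=T  p8=T  p9=F  p10=F  p11=T  p12=F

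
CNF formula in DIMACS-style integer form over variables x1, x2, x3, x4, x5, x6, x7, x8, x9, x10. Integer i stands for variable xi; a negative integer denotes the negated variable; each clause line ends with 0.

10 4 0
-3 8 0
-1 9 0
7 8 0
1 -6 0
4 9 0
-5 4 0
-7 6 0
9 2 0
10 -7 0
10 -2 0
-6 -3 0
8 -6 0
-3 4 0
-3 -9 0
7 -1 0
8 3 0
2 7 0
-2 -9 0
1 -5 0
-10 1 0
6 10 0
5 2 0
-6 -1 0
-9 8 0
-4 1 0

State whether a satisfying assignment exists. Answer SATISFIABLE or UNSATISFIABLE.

UNSATISFIABLE

x1 = True:
  propagation gives x9=True, x3=False, x7=True, x6=True; an empty clause results — contradiction.
x1 = False:
  propagation gives x6=False, x7=False, x8=True, x2=True; an empty clause results — contradiction.
Every branch closes, so no satisfying assignment exists.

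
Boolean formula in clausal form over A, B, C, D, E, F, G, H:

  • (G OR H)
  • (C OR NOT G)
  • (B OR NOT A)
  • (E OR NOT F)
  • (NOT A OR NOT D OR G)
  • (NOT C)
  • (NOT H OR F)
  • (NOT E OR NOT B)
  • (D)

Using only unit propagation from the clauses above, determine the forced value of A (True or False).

(NOT C) is a unit clause: C = False.
From (NOT G OR C) and C = False: G = False.
In (G OR H), G is now false; H must hold, so H = True.
(F OR NOT H) with H = True leaves only F, so F = True.
(NOT F OR E) with F = True leaves only E, so E = True.
In (NOT B OR NOT E), NOT E is now false; NOT B must hold, so B = False.
(NOT A OR B) with B = False leaves only NOT A, so A = False.

False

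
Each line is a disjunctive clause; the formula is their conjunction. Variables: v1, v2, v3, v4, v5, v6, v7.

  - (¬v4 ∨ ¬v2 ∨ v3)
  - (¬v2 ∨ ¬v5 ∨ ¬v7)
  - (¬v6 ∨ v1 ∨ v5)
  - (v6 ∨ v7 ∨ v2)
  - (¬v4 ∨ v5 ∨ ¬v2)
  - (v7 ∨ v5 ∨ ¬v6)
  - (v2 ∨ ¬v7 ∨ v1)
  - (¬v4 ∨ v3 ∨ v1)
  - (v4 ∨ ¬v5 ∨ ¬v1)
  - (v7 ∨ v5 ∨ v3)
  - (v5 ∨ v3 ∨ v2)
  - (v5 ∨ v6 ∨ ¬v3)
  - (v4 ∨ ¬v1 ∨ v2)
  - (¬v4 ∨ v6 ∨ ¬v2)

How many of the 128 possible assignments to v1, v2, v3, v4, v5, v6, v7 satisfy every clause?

20

Case analysis on v2 and v5:
  v2=1, v5=1: 6 of the 32 assignments to (v1,v3,v4,v6,v7) work.
  v2=1, v5=0: remaining (v1,v3,v4,v6,v7) ∈ {(0,0,0,0,1); (1,0,0,0,1); (1,0,0,1,1); (1,1,0,1,1)} — 4.
  v2=0, v5=1: 9 of the 32 assignments to (v1,v3,v4,v6,v7) work.
  v2=0, v5=0: remaining (v1,v3,v4,v6,v7) ∈ {(1,1,1,1,1)} — 1.
Total: 6 + 4 + 9 + 1 = 20.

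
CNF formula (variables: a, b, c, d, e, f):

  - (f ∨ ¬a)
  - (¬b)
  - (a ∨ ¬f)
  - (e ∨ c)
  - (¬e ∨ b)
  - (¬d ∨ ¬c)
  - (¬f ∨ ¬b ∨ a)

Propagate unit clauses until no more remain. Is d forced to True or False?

False

Unit clause (¬b) sets b = False.
(¬e ∨ b): since b = False, the clause reduces to (¬e). e = False.
In (c ∨ e), e is now false; c must hold, so c = True.
(¬c ∨ ¬d) with c = True leaves only ¬d, so d = False.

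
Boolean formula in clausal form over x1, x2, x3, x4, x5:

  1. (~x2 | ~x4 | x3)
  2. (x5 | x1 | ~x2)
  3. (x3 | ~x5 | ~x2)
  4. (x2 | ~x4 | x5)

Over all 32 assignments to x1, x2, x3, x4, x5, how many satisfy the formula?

Case analysis on x2 and x5:
  x2=1, x5=1: remaining (x1,x3,x4) ∈ {(0,1,0); (0,1,1); (1,1,0); (1,1,1)} — 4.
  x2=1, x5=0: remaining (x1,x3,x4) ∈ {(1,0,0); (1,1,0); (1,1,1)} — 3.
  x2=0, x5=1: x1, x3, x4 free → 2^3 = 8.
  x2=0, x5=0: remaining (x1,x3,x4) ∈ {(0,0,0); (0,1,0); (1,0,0); (1,1,0)} — 4.
Total: 4 + 3 + 8 + 4 = 19.

19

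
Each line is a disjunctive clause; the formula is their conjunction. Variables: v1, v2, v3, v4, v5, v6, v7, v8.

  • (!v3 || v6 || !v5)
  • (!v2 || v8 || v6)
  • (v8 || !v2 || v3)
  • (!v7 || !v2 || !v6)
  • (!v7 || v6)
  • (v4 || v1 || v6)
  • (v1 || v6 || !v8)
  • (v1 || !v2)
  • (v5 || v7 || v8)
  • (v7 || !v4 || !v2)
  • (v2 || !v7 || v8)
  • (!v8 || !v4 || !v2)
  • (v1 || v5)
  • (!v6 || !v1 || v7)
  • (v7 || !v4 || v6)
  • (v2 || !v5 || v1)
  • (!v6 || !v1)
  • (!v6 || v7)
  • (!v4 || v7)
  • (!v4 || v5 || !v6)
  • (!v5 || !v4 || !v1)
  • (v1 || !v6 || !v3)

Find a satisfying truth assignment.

v1=1, v2=0, v3=0, v4=0, v5=1, v6=0, v7=0, v8=0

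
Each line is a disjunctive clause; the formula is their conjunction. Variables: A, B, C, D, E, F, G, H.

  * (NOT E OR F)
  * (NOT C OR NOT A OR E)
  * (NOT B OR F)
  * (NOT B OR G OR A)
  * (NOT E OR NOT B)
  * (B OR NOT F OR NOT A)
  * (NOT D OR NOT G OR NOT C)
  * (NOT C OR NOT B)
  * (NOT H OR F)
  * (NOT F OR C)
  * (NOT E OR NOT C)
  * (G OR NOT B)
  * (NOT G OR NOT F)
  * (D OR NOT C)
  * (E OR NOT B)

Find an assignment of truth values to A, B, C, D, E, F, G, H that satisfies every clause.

A = False  B = False  C = True  D = True  E = False  F = True  G = False  H = False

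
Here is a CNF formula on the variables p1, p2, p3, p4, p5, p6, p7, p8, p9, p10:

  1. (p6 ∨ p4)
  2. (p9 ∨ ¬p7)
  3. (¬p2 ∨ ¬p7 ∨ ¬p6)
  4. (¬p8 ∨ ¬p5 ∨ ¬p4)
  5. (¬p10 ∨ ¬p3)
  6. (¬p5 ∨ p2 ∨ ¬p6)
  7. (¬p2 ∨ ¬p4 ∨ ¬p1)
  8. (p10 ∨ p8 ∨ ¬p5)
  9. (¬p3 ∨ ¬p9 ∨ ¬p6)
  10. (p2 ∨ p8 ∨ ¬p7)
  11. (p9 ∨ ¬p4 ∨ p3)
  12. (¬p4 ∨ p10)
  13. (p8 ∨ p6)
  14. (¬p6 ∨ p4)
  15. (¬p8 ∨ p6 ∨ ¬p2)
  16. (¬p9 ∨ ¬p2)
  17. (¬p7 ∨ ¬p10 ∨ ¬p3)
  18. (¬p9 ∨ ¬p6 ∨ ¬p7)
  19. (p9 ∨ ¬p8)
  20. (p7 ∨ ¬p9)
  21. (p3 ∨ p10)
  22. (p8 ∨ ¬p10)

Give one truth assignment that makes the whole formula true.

p1=F, p2=F, p3=F, p4=T, p5=F, p6=F, p7=T, p8=T, p9=T, p10=T

Pure literal: p1 appears only negated; assign p1 = False.
p5 occurs only negated in the remaining clauses — set p5 = False.
Branch on p2: take p2 = False.
Try p3 = False.
  then p10 is forced to True.
  then p8 is forced to True.
  then p9 is forced to True.
  then p7 is forced to True.
  then p6 is forced to False.
  then p4 is forced to True.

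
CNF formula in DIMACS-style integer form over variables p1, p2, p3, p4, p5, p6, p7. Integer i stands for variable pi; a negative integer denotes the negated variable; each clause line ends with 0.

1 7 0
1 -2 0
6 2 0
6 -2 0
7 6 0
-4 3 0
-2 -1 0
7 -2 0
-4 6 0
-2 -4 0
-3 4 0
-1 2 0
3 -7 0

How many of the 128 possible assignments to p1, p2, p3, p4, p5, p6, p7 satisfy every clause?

2

The models are:
  p1=0 p2=0 p3=1 p4=1 p5=0 p6=1 p7=1
  p1=0 p2=0 p3=1 p4=1 p5=1 p6=1 p7=1
That's 2 in total.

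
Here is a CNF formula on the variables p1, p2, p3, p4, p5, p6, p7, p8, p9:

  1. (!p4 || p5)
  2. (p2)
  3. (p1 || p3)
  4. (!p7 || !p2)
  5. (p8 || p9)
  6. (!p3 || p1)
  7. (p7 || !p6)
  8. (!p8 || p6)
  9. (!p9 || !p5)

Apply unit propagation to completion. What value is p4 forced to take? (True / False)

(p2) is a unit clause: p2 = True.
(!p2 || !p7): since p2 = True, the clause reduces to (!p7). p7 = False.
From (p7 || !p6) and p7 = False: p6 = False.
(p6 || !p8): since p6 = False, the clause reduces to (!p8). p8 = False.
In (p8 || p9), p8 is now false; p9 must hold, so p9 = True.
In (!p9 || !p5), !p9 is now false; !p5 must hold, so p5 = False.
From (p5 || !p4) and p5 = False: p4 = False.

False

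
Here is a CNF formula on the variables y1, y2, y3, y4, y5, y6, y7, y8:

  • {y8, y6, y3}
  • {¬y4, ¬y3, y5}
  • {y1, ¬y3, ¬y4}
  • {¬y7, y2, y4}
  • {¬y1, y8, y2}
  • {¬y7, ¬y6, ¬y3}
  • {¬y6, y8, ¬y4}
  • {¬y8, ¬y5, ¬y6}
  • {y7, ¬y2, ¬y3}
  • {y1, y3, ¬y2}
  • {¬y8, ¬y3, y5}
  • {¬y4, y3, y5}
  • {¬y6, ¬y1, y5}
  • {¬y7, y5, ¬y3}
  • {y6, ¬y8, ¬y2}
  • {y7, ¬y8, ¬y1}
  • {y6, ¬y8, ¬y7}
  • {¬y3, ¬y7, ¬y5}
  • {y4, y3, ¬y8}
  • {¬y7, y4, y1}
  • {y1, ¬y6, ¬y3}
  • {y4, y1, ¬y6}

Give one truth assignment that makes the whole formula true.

Branch on y1: take y1 = False.
The remaining clauses are satisfied by y2 = False, y3 = True, y4 = False, y5 = True, y6 = False, y7 = False, y8 = True.
Every clause has at least one true literal under this assignment.
Check each clause:
  1. {y3, y6, y8} — y8 is true.
  2. {¬y3, y5, ¬y4} — y5 is true.
  3. {y1, ¬y3, ¬y4} — ¬y4 is true.
  4. {y4, ¬y7, y2} — ¬y7 is true.
  5. {¬y1, y8, y2} — y8 is true.
  6. {¬y6, ¬y3, ¬y7} — ¬y7 is true.
  7. {¬y6, y8, ¬y4} — y8 is true.
  8. {¬y5, ¬y8, ¬y6} — ¬y6 is true.
  9. {¬y2, y7, ¬y3} — ¬y2 is true.
  10. {y3, y1, ¬y2} — y3 is true.
  11. {y5, ¬y8, ¬y3} — y5 is true.
  12. {y3, ¬y4, y5} — y3 is true.
  13. {y5, ¬y6, ¬y1} — ¬y6 is true.
  14. {¬y7, y5, ¬y3} — ¬y7 is true.
  15. {¬y2, ¬y8, y6} — ¬y2 is true.
  16. {¬y8, ¬y1, y7} — ¬y1 is true.
  17. {¬y7, y6, ¬y8} — ¬y7 is true.
  18. {¬y5, ¬y3, ¬y7} — ¬y7 is true.
  19. {y3, y4, ¬y8} — y3 is true.
  20. {y1, ¬y7, y4} — ¬y7 is true.
  21. {¬y6, y1, ¬y3} — ¬y6 is true.
  22. {y1, ¬y6, y4} — ¬y6 is true.

y1=F  y2=F  y3=T  y4=F  y5=T  y6=F  y7=F  y8=T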